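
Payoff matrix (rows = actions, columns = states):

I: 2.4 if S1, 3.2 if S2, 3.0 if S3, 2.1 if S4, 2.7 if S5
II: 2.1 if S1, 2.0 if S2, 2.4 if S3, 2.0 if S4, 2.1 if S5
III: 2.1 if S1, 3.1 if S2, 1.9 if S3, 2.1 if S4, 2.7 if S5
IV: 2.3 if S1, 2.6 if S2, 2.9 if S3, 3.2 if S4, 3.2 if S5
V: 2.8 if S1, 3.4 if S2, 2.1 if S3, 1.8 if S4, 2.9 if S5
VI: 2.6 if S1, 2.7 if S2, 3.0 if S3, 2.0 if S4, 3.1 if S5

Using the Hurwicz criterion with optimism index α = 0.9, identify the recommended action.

V

I: 0.9·3.2 + 0.1·2.1 = 3.09
II: 0.9·2.4 + 0.1·2.0 = 2.36
III: 0.9·3.1 + 0.1·1.9 = 2.98
IV: 0.9·3.2 + 0.1·2.3 = 3.11
V: 0.9·3.4 + 0.1·1.8 = 3.24
VI: 0.9·3.1 + 0.1·2.0 = 2.99
Highest Hurwicz score = 3.24 → V.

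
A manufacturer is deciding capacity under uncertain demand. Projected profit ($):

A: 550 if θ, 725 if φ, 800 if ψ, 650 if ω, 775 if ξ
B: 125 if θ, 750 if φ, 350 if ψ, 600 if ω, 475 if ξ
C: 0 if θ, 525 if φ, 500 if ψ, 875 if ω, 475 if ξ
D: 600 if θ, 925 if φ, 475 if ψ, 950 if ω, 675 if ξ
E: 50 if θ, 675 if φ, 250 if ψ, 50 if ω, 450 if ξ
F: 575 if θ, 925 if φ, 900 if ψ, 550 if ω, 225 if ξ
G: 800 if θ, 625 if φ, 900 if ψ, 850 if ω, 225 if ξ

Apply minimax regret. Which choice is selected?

Column bests: θ=800, φ=925, ψ=900, ω=950, ξ=775.
A regrets: 250, 200, 100, 300, 0 → max 300
B regrets: 675, 175, 550, 350, 300 → max 675
C regrets: 800, 400, 400, 75, 300 → max 800
D regrets: 200, 0, 425, 0, 100 → max 425
E regrets: 750, 250, 650, 900, 325 → max 900
F regrets: 225, 0, 0, 400, 550 → max 550
G regrets: 0, 300, 0, 100, 550 → max 550
Smallest max regret = 300 → A.

A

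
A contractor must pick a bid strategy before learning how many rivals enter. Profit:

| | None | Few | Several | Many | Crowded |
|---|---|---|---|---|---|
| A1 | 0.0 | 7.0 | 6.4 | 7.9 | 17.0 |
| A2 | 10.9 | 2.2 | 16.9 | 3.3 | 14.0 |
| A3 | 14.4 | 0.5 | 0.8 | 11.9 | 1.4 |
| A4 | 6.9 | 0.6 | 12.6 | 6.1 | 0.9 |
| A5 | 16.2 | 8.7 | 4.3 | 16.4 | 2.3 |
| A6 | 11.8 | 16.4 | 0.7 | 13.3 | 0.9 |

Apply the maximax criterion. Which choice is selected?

A1

Row maxima: A1=17.0, A2=16.9, A3=14.4, A4=12.6, A5=16.4, A6=16.4
Best best-case = 17.0 → A1.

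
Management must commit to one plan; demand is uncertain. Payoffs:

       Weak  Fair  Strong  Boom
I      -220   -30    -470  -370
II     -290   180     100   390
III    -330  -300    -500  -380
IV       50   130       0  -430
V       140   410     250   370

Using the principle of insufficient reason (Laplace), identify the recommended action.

V

Row averages: I=-272.5, II=95, III=-377.5, IV=-62.5, V=292.5
Highest average = 292.5 → V.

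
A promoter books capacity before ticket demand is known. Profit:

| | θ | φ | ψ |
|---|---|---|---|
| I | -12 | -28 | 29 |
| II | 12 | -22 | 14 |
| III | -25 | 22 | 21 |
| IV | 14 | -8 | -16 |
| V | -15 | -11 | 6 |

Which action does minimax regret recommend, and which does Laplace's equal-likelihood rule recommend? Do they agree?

minimax regret → V; laplace → III (disagree)

Column bests: θ=14, φ=22, ψ=29.
I regrets: 26, 50, 0 → max 50
II regrets: 2, 44, 15 → max 44
III regrets: 39, 0, 8 → max 39
IV regrets: 0, 30, 45 → max 45
V regrets: 29, 33, 23 → max 33
Smallest max regret = 33 → V.
Row averages: I=-11/3, II=4/3, III=6, IV=-10/3, V=-20/3
Highest average = 6 → III.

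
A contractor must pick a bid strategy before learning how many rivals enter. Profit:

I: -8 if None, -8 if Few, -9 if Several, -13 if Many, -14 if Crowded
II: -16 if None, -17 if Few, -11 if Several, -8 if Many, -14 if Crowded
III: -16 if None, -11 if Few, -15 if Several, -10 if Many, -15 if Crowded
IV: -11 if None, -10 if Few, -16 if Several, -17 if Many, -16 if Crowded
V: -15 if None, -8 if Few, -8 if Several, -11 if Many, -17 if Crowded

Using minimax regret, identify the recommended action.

Column bests: None=-8, Few=-8, Several=-8, Many=-8, Crowded=-14.
I regrets: 0, 0, 1, 5, 0 → max 5
II regrets: 8, 9, 3, 0, 0 → max 9
III regrets: 8, 3, 7, 2, 1 → max 8
IV regrets: 3, 2, 8, 9, 2 → max 9
V regrets: 7, 0, 0, 3, 3 → max 7
Smallest max regret = 5 → I.

I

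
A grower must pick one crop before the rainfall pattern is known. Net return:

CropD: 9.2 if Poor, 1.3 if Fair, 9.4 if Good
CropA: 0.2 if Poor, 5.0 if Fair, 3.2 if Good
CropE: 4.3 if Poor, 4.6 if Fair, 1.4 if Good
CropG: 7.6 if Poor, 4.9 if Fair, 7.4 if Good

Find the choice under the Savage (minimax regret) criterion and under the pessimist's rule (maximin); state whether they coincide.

minimax regret → CropG; maximin → CropG (agree)

Column bests: Poor=9.2, Fair=5.0, Good=9.4.
CropD regrets: 0.0, 3.7, 0.0 → max 3.7
CropA regrets: 9.0, 0.0, 6.2 → max 9.0
CropE regrets: 4.9, 0.4, 8.0 → max 8.0
CropG regrets: 1.6, 0.1, 2.0 → max 2.0
Smallest max regret = 2.0 → CropG.
Row minima: CropD=1.3, CropA=0.2, CropE=1.4, CropG=4.9
Best worst-case = 4.9 → CropG.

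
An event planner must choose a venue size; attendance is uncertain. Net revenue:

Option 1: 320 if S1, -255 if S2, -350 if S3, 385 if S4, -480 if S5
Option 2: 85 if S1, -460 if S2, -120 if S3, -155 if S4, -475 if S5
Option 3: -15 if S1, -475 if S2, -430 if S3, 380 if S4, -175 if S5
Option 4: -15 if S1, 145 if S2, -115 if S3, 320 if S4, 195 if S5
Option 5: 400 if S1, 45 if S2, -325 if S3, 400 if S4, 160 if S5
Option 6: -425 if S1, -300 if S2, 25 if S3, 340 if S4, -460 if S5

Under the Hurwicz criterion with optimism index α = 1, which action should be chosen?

Option 5

Option 1: 1·385 + 0·(-480) = 385
Option 2: 1·85 + 0·(-475) = 85
Option 3: 1·380 + 0·(-475) = 380
Option 4: 1·320 + 0·(-115) = 320
Option 5: 1·400 + 0·(-325) = 400
Option 6: 1·340 + 0·(-460) = 340
Highest Hurwicz score = 400 → Option 5.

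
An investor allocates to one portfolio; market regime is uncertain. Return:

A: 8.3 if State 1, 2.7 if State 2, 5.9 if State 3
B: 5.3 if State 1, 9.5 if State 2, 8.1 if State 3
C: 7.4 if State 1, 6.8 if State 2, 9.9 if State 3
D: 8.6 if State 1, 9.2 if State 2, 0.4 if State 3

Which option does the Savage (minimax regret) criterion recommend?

C

Column bests: State 1=8.6, State 2=9.5, State 3=9.9.
A regrets: 0.3, 6.8, 4.0 → max 6.8
B regrets: 3.3, 0.0, 1.8 → max 3.3
C regrets: 1.2, 2.7, 0.0 → max 2.7
D regrets: 0.0, 0.3, 9.5 → max 9.5
Smallest max regret = 2.7 → C.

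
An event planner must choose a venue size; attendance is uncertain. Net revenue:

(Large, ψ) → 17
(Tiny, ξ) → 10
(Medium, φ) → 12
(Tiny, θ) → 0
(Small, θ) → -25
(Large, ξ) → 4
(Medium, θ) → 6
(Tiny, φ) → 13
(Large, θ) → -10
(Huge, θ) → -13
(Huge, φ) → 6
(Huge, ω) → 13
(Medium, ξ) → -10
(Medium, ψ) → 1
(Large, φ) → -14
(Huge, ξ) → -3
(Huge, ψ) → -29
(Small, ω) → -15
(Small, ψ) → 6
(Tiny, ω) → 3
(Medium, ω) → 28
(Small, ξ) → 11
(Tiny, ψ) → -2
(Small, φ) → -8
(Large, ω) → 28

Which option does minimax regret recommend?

Medium

Column bests: θ=6, φ=13, ψ=17, ω=28, ξ=11.
Tiny regrets: 6, 0, 19, 25, 1 → max 25
Small regrets: 31, 21, 11, 43, 0 → max 43
Medium regrets: 0, 1, 16, 0, 21 → max 21
Large regrets: 16, 27, 0, 0, 7 → max 27
Huge regrets: 19, 7, 46, 15, 14 → max 46
Smallest max regret = 21 → Medium.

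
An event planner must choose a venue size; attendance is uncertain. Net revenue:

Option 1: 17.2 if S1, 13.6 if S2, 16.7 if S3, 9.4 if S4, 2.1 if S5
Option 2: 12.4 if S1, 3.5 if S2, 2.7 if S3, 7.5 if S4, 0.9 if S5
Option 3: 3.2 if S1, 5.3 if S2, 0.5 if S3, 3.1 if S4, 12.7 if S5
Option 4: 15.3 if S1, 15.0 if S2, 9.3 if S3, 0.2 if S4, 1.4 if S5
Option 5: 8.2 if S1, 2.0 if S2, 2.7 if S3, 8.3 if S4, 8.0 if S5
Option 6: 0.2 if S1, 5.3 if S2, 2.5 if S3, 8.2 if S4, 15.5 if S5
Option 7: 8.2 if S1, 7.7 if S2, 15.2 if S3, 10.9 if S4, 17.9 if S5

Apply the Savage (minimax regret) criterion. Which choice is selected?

Column bests: S1=17.2, S2=15.0, S3=16.7, S4=10.9, S5=17.9.
Option 1 regrets: 0.0, 1.4, 0.0, 1.5, 15.8 → max 15.8
Option 2 regrets: 4.8, 11.5, 14.0, 3.4, 17.0 → max 17.0
Option 3 regrets: 14.0, 9.7, 16.2, 7.8, 5.2 → max 16.2
Option 4 regrets: 1.9, 0.0, 7.4, 10.7, 16.5 → max 16.5
Option 5 regrets: 9.0, 13.0, 14.0, 2.6, 9.9 → max 14.0
Option 6 regrets: 17.0, 9.7, 14.2, 2.7, 2.4 → max 17.0
Option 7 regrets: 9.0, 7.3, 1.5, 0.0, 0.0 → max 9.0
Smallest max regret = 9.0 → Option 7.

Option 7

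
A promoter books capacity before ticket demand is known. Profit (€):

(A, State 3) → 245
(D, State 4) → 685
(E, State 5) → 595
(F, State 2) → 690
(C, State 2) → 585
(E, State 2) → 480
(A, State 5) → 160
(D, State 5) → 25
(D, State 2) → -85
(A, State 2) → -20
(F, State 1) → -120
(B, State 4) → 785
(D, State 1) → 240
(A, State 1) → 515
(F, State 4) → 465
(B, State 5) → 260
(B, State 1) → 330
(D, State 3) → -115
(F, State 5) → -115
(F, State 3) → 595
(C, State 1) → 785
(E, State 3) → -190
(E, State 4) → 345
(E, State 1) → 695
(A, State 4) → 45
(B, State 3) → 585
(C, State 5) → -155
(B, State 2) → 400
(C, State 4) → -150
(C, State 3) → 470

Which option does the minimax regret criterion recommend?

Column bests: State 1=785, State 2=690, State 3=595, State 4=785, State 5=595.
A regrets: 270, 710, 350, 740, 435 → max 740
B regrets: 455, 290, 10, 0, 335 → max 455
C regrets: 0, 105, 125, 935, 750 → max 935
D regrets: 545, 775, 710, 100, 570 → max 775
E regrets: 90, 210, 785, 440, 0 → max 785
F regrets: 905, 0, 0, 320, 710 → max 905
Smallest max regret = 455 → B.

B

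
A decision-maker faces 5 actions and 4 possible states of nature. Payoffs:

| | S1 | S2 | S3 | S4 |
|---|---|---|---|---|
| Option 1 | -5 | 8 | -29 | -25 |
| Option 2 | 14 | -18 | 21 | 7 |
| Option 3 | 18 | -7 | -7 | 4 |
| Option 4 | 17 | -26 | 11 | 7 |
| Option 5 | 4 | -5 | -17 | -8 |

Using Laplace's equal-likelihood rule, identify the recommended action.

Option 2

Row averages: Option 1=-12.75, Option 2=6, Option 3=2, Option 4=2.25, Option 5=-6.5
Highest average = 6 → Option 2.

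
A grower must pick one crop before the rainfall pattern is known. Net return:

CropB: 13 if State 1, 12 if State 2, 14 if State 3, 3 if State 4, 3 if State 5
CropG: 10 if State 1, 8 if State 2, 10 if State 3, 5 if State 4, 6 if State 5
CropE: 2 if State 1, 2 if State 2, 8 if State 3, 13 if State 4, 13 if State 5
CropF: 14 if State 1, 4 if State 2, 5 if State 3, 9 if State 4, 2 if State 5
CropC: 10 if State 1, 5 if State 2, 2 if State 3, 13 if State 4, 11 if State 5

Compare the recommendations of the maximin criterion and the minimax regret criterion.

Row minima: CropB=3, CropG=5, CropE=2, CropF=2, CropC=2
Best worst-case = 5 → CropG.
Column bests: State 1=14, State 2=12, State 3=14, State 4=13, State 5=13.
CropB regrets: 1, 0, 0, 10, 10 → max 10
CropG regrets: 4, 4, 4, 8, 7 → max 8
CropE regrets: 12, 10, 6, 0, 0 → max 12
CropF regrets: 0, 8, 9, 4, 11 → max 11
CropC regrets: 4, 7, 12, 0, 2 → max 12
Smallest max regret = 8 → CropG.

maximin → CropG; minimax regret → CropG (agree)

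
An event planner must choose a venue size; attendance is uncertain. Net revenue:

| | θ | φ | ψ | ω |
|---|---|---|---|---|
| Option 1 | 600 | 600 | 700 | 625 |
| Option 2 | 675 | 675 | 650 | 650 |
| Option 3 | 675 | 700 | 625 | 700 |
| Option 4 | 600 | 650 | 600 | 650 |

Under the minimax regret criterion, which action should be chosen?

Option 2

Column bests: θ=675, φ=700, ψ=700, ω=700.
Option 1 regrets: 75, 100, 0, 75 → max 100
Option 2 regrets: 0, 25, 50, 50 → max 50
Option 3 regrets: 0, 0, 75, 0 → max 75
Option 4 regrets: 75, 50, 100, 50 → max 100
Smallest max regret = 50 → Option 2.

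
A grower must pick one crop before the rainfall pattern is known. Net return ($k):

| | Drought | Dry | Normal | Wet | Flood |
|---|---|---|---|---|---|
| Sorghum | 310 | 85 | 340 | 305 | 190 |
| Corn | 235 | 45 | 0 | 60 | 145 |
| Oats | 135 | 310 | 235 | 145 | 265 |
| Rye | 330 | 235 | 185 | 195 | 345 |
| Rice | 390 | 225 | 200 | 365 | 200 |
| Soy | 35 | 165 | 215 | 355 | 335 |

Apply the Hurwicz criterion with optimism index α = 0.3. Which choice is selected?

Rice

Sorghum: 0.3·340 + 0.7·85 = 161.5
Corn: 0.3·235 + 0.7·0 = 70.5
Oats: 0.3·310 + 0.7·135 = 187.5
Rye: 0.3·345 + 0.7·185 = 233
Rice: 0.3·390 + 0.7·200 = 257
Soy: 0.3·355 + 0.7·35 = 131
Highest Hurwicz score = 257 → Rice.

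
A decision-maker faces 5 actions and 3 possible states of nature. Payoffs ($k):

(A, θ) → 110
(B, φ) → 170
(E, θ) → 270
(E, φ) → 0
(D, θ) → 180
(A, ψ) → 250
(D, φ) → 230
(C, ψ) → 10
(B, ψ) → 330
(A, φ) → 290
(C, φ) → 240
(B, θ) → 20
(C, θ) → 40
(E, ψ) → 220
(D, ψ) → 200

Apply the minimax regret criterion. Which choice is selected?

Column bests: θ=270, φ=290, ψ=330.
A regrets: 160, 0, 80 → max 160
B regrets: 250, 120, 0 → max 250
C regrets: 230, 50, 320 → max 320
D regrets: 90, 60, 130 → max 130
E regrets: 0, 290, 110 → max 290
Smallest max regret = 130 → D.

D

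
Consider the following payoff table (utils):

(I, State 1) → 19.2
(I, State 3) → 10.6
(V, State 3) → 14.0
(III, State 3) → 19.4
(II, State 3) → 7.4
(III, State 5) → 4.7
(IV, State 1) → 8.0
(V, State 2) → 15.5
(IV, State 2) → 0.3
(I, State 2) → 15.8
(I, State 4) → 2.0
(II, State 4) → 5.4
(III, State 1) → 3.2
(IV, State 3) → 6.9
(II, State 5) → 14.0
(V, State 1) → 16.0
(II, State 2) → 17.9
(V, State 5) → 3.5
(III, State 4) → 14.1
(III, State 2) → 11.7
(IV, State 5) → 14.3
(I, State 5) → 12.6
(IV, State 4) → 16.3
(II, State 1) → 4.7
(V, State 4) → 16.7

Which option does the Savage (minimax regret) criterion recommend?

V

Column bests: State 1=19.2, State 2=17.9, State 3=19.4, State 4=16.7, State 5=14.3.
I regrets: 0.0, 2.1, 8.8, 14.7, 1.7 → max 14.7
II regrets: 14.5, 0.0, 12.0, 11.3, 0.3 → max 14.5
III regrets: 16.0, 6.2, 0.0, 2.6, 9.6 → max 16.0
IV regrets: 11.2, 17.6, 12.5, 0.4, 0.0 → max 17.6
V regrets: 3.2, 2.4, 5.4, 0.0, 10.8 → max 10.8
Smallest max regret = 10.8 → V.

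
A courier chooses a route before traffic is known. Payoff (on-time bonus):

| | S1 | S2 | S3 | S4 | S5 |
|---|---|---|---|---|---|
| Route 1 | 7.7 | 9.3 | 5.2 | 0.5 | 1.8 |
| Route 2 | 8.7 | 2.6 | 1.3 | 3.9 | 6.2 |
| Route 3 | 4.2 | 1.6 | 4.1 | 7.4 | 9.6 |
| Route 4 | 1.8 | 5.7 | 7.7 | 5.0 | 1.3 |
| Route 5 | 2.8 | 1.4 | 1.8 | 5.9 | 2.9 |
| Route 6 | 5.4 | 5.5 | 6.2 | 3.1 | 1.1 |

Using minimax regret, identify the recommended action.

Column bests: S1=8.7, S2=9.3, S3=7.7, S4=7.4, S5=9.6.
Route 1 regrets: 1.0, 0.0, 2.5, 6.9, 7.8 → max 7.8
Route 2 regrets: 0.0, 6.7, 6.4, 3.5, 3.4 → max 6.7
Route 3 regrets: 4.5, 7.7, 3.6, 0.0, 0.0 → max 7.7
Route 4 regrets: 6.9, 3.6, 0.0, 2.4, 8.3 → max 8.3
Route 5 regrets: 5.9, 7.9, 5.9, 1.5, 6.7 → max 7.9
Route 6 regrets: 3.3, 3.8, 1.5, 4.3, 8.5 → max 8.5
Smallest max regret = 6.7 → Route 2.

Route 2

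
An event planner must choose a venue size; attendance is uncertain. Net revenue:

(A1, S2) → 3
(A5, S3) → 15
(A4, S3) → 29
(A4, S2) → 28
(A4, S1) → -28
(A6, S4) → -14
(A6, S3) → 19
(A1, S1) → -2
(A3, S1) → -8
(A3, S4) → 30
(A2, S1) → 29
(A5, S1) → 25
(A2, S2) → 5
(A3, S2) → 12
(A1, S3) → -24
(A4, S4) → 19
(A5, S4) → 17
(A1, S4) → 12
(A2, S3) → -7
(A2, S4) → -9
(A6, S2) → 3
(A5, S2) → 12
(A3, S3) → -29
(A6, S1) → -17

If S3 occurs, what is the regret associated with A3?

58

Best payoff under S3 is 29.
Regret = 29 − (-29) = 58.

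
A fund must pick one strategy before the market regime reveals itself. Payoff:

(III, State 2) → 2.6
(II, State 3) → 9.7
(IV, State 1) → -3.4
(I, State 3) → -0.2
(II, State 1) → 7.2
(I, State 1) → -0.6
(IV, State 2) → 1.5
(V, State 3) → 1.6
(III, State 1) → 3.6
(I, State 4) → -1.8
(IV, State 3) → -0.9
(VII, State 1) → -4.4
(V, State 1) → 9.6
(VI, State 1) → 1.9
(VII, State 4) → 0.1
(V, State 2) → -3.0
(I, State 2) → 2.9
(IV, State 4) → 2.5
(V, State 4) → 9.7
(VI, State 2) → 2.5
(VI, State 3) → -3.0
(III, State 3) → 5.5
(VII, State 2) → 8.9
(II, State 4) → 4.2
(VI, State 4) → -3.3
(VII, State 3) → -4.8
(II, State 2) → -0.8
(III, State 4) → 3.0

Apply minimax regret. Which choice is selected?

Column bests: State 1=9.6, State 2=8.9, State 3=9.7, State 4=9.7.
I regrets: 10.2, 6.0, 9.9, 11.5 → max 11.5
II regrets: 2.4, 9.7, 0.0, 5.5 → max 9.7
III regrets: 6.0, 6.3, 4.2, 6.7 → max 6.7
IV regrets: 13.0, 7.4, 10.6, 7.2 → max 13.0
V regrets: 0.0, 11.9, 8.1, 0.0 → max 11.9
VI regrets: 7.7, 6.4, 12.7, 13.0 → max 13.0
VII regrets: 14.0, 0.0, 14.5, 9.6 → max 14.5
Smallest max regret = 6.7 → III.

III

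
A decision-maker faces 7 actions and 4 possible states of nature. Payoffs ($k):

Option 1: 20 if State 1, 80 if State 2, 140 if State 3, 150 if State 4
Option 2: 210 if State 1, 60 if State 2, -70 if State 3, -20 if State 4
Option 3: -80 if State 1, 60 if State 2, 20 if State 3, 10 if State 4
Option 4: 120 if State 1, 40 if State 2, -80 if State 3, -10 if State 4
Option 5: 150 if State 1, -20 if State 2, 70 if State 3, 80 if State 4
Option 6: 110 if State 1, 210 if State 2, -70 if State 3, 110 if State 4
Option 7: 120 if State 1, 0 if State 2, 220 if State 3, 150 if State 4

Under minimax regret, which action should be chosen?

Option 1

Column bests: State 1=210, State 2=210, State 3=220, State 4=150.
Option 1 regrets: 190, 130, 80, 0 → max 190
Option 2 regrets: 0, 150, 290, 170 → max 290
Option 3 regrets: 290, 150, 200, 140 → max 290
Option 4 regrets: 90, 170, 300, 160 → max 300
Option 5 regrets: 60, 230, 150, 70 → max 230
Option 6 regrets: 100, 0, 290, 40 → max 290
Option 7 regrets: 90, 210, 0, 0 → max 210
Smallest max regret = 190 → Option 1.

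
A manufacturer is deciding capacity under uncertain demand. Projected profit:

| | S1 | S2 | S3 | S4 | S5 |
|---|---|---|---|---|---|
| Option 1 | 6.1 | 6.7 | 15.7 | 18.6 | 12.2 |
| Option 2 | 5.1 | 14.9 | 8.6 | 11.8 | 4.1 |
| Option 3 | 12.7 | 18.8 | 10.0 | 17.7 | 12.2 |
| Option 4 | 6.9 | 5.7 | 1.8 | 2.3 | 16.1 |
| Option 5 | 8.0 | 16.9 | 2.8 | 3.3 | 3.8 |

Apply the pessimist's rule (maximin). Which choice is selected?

Option 3

Row minima: Option 1=6.1, Option 2=4.1, Option 3=10.0, Option 4=1.8, Option 5=2.8
Best worst-case = 10.0 → Option 3.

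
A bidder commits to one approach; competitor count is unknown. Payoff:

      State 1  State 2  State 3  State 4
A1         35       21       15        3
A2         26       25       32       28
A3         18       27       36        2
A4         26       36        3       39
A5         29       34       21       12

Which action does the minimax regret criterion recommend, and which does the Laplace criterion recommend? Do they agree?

Column bests: State 1=35, State 2=36, State 3=36, State 4=39.
A1 regrets: 0, 15, 21, 36 → max 36
A2 regrets: 9, 11, 4, 11 → max 11
A3 regrets: 17, 9, 0, 37 → max 37
A4 regrets: 9, 0, 33, 0 → max 33
A5 regrets: 6, 2, 15, 27 → max 27
Smallest max regret = 11 → A2.
Row averages: A1=18.5, A2=27.75, A3=20.75, A4=26, A5=24
Highest average = 27.75 → A2.

minimax regret → A2; laplace → A2 (agree)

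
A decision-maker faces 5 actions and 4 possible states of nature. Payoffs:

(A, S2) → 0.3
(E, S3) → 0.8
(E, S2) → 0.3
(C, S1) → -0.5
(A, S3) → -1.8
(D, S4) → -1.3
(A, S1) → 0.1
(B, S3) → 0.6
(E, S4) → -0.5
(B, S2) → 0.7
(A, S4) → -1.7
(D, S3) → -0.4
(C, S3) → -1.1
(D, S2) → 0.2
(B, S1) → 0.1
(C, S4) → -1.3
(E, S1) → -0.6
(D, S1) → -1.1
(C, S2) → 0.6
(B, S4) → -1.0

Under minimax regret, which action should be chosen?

Column bests: S1=0.1, S2=0.7, S3=0.8, S4=-0.5.
A regrets: 0.0, 0.4, 2.6, 1.2 → max 2.6
B regrets: 0.0, 0.0, 0.2, 0.5 → max 0.5
C regrets: 0.6, 0.1, 1.9, 0.8 → max 1.9
D regrets: 1.2, 0.5, 1.2, 0.8 → max 1.2
E regrets: 0.7, 0.4, 0.0, 0.0 → max 0.7
Smallest max regret = 0.5 → B.

B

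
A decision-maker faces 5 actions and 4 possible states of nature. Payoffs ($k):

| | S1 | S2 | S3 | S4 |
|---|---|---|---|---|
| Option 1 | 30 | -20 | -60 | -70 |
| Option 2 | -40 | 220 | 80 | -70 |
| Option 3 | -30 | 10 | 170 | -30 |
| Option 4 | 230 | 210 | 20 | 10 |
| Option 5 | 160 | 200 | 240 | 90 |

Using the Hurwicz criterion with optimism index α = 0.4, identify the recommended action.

Option 5

Option 1: 0.4·30 + 0.6·(-70) = -30
Option 2: 0.4·220 + 0.6·(-70) = 46
Option 3: 0.4·170 + 0.6·(-30) = 50
Option 4: 0.4·230 + 0.6·10 = 98
Option 5: 0.4·240 + 0.6·90 = 150
Highest Hurwicz score = 150 → Option 5.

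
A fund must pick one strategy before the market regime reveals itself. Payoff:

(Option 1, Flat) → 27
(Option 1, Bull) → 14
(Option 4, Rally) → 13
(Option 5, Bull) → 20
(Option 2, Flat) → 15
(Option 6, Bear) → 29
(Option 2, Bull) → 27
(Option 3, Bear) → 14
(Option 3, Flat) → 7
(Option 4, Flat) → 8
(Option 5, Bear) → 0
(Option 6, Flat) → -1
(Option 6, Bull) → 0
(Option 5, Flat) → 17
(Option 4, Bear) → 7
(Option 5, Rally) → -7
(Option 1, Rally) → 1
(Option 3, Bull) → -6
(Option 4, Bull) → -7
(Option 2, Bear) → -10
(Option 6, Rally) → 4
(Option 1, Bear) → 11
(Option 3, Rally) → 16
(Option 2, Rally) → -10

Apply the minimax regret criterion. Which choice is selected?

Option 1

Column bests: Bear=29, Flat=27, Bull=27, Rally=16.
Option 1 regrets: 18, 0, 13, 15 → max 18
Option 2 regrets: 39, 12, 0, 26 → max 39
Option 3 regrets: 15, 20, 33, 0 → max 33
Option 4 regrets: 22, 19, 34, 3 → max 34
Option 5 regrets: 29, 10, 7, 23 → max 29
Option 6 regrets: 0, 28, 27, 12 → max 28
Smallest max regret = 18 → Option 1.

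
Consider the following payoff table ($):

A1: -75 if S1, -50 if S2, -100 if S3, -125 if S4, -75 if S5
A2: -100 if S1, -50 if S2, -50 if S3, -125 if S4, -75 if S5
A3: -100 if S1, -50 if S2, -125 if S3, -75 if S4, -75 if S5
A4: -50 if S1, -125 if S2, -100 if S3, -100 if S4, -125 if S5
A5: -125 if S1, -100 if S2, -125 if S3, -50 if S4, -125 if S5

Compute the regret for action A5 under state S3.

75

Best payoff under S3 is -50.
Regret = -50 − (-125) = 75.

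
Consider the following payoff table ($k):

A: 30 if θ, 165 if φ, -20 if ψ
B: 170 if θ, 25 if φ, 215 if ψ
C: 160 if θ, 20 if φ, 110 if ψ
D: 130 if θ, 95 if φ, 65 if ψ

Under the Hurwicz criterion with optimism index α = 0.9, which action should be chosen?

A: 0.9·165 + 0.1·(-20) = 146.5
B: 0.9·215 + 0.1·25 = 196
C: 0.9·160 + 0.1·20 = 146
D: 0.9·130 + 0.1·65 = 123.5
Highest Hurwicz score = 196 → B.

B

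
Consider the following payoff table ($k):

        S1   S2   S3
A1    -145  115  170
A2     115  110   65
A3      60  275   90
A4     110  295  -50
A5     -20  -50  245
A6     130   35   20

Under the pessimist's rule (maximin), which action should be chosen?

A2

Row minima: A1=-145, A2=65, A3=60, A4=-50, A5=-50, A6=20
Best worst-case = 65 → A2.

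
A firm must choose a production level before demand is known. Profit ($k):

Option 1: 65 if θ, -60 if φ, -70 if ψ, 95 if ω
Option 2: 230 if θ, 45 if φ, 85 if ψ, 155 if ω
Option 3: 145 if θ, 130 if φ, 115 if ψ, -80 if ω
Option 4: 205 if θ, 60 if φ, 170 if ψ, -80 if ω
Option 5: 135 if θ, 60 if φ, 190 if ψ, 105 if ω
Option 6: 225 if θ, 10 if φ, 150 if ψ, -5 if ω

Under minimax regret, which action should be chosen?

Option 5

Column bests: θ=230, φ=130, ψ=190, ω=155.
Option 1 regrets: 165, 190, 260, 60 → max 260
Option 2 regrets: 0, 85, 105, 0 → max 105
Option 3 regrets: 85, 0, 75, 235 → max 235
Option 4 regrets: 25, 70, 20, 235 → max 235
Option 5 regrets: 95, 70, 0, 50 → max 95
Option 6 regrets: 5, 120, 40, 160 → max 160
Smallest max regret = 95 → Option 5.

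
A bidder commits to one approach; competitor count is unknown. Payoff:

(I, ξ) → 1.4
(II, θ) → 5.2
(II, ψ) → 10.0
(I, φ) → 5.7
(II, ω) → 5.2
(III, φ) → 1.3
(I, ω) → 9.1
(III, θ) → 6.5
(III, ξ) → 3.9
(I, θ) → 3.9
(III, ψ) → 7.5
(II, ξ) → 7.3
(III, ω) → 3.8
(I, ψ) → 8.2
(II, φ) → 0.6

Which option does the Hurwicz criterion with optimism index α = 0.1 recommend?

I

I: 0.1·9.1 + 0.9·1.4 = 2.17
II: 0.1·10.0 + 0.9·0.6 = 1.54
III: 0.1·7.5 + 0.9·1.3 = 1.92
Highest Hurwicz score = 2.17 → I.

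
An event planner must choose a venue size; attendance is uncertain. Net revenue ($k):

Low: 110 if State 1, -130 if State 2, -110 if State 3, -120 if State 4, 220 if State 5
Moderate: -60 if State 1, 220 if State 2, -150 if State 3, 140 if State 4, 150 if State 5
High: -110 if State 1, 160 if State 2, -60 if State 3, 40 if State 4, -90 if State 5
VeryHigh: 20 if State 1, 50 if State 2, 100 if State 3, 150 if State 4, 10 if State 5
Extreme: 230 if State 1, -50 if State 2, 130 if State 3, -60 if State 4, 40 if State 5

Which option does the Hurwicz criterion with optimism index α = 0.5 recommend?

Extreme

Low: 0.5·220 + 0.5·(-130) = 45
Moderate: 0.5·220 + 0.5·(-150) = 35
High: 0.5·160 + 0.5·(-110) = 25
VeryHigh: 0.5·150 + 0.5·10 = 80
Extreme: 0.5·230 + 0.5·(-60) = 85
Highest Hurwicz score = 85 → Extreme.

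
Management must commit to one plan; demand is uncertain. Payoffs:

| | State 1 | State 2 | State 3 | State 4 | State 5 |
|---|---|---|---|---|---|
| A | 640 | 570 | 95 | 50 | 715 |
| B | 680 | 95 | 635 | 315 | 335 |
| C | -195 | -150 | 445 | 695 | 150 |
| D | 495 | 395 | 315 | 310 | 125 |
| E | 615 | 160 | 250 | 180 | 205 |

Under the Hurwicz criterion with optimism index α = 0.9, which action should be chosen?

A

A: 0.9·715 + 0.1·50 = 648.5
B: 0.9·680 + 0.1·95 = 621.5
C: 0.9·695 + 0.1·(-195) = 606
D: 0.9·495 + 0.1·125 = 458
E: 0.9·615 + 0.1·160 = 569.5
Highest Hurwicz score = 648.5 → A.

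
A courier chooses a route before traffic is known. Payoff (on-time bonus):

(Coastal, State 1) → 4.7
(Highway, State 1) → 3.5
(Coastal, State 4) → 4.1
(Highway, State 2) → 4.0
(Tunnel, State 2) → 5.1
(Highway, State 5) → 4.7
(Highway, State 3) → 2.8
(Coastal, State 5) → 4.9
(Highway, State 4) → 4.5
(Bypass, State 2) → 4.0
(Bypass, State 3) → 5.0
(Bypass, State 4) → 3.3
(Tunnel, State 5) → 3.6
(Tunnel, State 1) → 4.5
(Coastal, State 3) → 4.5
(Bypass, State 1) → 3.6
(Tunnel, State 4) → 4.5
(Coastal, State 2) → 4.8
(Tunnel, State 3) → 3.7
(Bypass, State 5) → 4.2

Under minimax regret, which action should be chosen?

Coastal

Column bests: State 1=4.7, State 2=5.1, State 3=5.0, State 4=4.5, State 5=4.9.
Highway regrets: 1.2, 1.1, 2.2, 0.0, 0.2 → max 2.2
Bypass regrets: 1.1, 1.1, 0.0, 1.2, 0.7 → max 1.2
Tunnel regrets: 0.2, 0.0, 1.3, 0.0, 1.3 → max 1.3
Coastal regrets: 0.0, 0.3, 0.5, 0.4, 0.0 → max 0.5
Smallest max regret = 0.5 → Coastal.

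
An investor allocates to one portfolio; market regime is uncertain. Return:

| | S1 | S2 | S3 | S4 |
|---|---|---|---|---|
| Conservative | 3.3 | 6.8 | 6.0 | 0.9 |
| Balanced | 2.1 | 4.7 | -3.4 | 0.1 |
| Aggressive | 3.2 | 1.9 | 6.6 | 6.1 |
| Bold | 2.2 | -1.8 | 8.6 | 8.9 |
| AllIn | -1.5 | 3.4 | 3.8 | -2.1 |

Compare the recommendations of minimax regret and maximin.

Column bests: S1=3.3, S2=6.8, S3=8.6, S4=8.9.
Conservative regrets: 0.0, 0.0, 2.6, 8.0 → max 8.0
Balanced regrets: 1.2, 2.1, 12.0, 8.8 → max 12.0
Aggressive regrets: 0.1, 4.9, 2.0, 2.8 → max 4.9
Bold regrets: 1.1, 8.6, 0.0, 0.0 → max 8.6
AllIn regrets: 4.8, 3.4, 4.8, 11.0 → max 11.0
Smallest max regret = 4.9 → Aggressive.
Row minima: Conservative=0.9, Balanced=-3.4, Aggressive=1.9, Bold=-1.8, AllIn=-2.1
Best worst-case = 1.9 → Aggressive.

minimax regret → Aggressive; maximin → Aggressive (agree)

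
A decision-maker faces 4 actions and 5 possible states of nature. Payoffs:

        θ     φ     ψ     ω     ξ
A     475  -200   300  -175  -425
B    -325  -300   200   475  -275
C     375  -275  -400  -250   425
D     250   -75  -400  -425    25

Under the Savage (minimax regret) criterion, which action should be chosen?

C

Column bests: θ=475, φ=-75, ψ=300, ω=475, ξ=425.
A regrets: 0, 125, 0, 650, 850 → max 850
B regrets: 800, 225, 100, 0, 700 → max 800
C regrets: 100, 200, 700, 725, 0 → max 725
D regrets: 225, 0, 700, 900, 400 → max 900
Smallest max regret = 725 → C.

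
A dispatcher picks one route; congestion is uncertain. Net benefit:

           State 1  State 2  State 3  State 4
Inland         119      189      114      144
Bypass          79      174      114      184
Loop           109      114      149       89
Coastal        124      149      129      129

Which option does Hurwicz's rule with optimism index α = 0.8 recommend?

Inland: 0.8·189 + 0.2·114 = 174
Bypass: 0.8·184 + 0.2·79 = 163
Loop: 0.8·149 + 0.2·89 = 137
Coastal: 0.8·149 + 0.2·124 = 144
Highest Hurwicz score = 174 → Inland.

Inland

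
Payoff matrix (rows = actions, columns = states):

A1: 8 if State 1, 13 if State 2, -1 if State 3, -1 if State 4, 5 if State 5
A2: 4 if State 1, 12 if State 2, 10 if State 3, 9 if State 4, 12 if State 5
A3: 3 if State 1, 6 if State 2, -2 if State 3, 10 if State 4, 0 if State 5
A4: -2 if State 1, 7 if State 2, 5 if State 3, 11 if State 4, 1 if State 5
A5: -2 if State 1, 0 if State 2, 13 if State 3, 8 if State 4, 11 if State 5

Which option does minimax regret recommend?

A2

Column bests: State 1=8, State 2=13, State 3=13, State 4=11, State 5=12.
A1 regrets: 0, 0, 14, 12, 7 → max 14
A2 regrets: 4, 1, 3, 2, 0 → max 4
A3 regrets: 5, 7, 15, 1, 12 → max 15
A4 regrets: 10, 6, 8, 0, 11 → max 11
A5 regrets: 10, 13, 0, 3, 1 → max 13
Smallest max regret = 4 → A2.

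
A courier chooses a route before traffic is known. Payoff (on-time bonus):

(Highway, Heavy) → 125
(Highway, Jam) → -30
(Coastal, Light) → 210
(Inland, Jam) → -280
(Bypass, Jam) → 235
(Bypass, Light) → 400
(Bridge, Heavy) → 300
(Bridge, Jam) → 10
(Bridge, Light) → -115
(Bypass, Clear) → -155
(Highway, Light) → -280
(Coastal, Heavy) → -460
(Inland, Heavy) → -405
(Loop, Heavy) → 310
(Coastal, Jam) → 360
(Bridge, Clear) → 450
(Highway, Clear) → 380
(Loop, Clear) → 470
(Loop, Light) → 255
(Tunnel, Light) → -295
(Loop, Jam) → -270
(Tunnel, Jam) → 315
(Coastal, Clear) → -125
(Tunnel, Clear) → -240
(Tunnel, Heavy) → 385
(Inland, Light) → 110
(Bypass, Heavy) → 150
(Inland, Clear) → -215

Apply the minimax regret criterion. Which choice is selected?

Column bests: Clear=470, Light=400, Heavy=385, Jam=360.
Bridge regrets: 20, 515, 85, 350 → max 515
Loop regrets: 0, 145, 75, 630 → max 630
Tunnel regrets: 710, 695, 0, 45 → max 710
Bypass regrets: 625, 0, 235, 125 → max 625
Highway regrets: 90, 680, 260, 390 → max 680
Coastal regrets: 595, 190, 845, 0 → max 845
Inland regrets: 685, 290, 790, 640 → max 790
Smallest max regret = 515 → Bridge.

Bridge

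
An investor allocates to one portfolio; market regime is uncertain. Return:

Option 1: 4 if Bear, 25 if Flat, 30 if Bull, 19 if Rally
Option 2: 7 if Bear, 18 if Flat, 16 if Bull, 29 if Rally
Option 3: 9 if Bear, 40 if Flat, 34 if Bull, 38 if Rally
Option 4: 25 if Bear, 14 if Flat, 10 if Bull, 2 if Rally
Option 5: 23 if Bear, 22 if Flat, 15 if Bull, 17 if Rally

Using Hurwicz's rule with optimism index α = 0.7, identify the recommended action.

Option 3

Option 1: 0.7·30 + 0.3·4 = 22.2
Option 2: 0.7·29 + 0.3·7 = 22.4
Option 3: 0.7·40 + 0.3·9 = 30.7
Option 4: 0.7·25 + 0.3·2 = 18.1
Option 5: 0.7·23 + 0.3·15 = 20.6
Highest Hurwicz score = 30.7 → Option 3.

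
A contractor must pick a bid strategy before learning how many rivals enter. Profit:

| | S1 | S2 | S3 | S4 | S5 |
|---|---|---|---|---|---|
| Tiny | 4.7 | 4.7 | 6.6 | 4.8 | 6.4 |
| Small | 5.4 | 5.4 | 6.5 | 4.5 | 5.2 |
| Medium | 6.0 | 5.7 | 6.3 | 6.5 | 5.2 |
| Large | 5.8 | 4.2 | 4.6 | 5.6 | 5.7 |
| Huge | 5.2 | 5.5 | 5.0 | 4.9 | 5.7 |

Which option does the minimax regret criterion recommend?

Medium

Column bests: S1=6.0, S2=5.7, S3=6.6, S4=6.5, S5=6.4.
Tiny regrets: 1.3, 1.0, 0.0, 1.7, 0.0 → max 1.7
Small regrets: 0.6, 0.3, 0.1, 2.0, 1.2 → max 2.0
Medium regrets: 0.0, 0.0, 0.3, 0.0, 1.2 → max 1.2
Large regrets: 0.2, 1.5, 2.0, 0.9, 0.7 → max 2.0
Huge regrets: 0.8, 0.2, 1.6, 1.6, 0.7 → max 1.6
Smallest max regret = 1.2 → Medium.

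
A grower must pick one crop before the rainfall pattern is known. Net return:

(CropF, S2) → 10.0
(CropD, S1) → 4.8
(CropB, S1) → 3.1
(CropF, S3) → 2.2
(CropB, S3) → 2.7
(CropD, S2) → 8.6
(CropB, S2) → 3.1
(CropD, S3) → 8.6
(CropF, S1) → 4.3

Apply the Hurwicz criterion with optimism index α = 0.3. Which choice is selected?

CropD: 0.3·8.6 + 0.7·4.8 = 5.94
CropB: 0.3·3.1 + 0.7·2.7 = 2.82
CropF: 0.3·10.0 + 0.7·2.2 = 4.54
Highest Hurwicz score = 5.94 → CropD.

CropD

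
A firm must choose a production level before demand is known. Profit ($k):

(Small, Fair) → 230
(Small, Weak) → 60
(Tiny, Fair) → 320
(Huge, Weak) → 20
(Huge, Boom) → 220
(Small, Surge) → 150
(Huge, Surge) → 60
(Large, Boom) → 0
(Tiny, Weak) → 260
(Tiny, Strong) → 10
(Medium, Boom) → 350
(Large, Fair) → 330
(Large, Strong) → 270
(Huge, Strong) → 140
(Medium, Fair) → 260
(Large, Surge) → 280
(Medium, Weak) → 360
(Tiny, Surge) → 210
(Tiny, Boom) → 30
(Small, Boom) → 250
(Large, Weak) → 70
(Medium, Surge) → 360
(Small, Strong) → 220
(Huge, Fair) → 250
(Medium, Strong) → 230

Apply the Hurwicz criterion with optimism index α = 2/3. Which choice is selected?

Medium

Tiny: 2/3·320 + 1/3·10 = 650/3
Small: 2/3·250 + 1/3·60 = 560/3
Medium: 2/3·360 + 1/3·230 = 950/3
Large: 2/3·330 + 1/3·0 = 220
Huge: 2/3·250 + 1/3·20 = 520/3
Highest Hurwicz score = 950/3 → Medium.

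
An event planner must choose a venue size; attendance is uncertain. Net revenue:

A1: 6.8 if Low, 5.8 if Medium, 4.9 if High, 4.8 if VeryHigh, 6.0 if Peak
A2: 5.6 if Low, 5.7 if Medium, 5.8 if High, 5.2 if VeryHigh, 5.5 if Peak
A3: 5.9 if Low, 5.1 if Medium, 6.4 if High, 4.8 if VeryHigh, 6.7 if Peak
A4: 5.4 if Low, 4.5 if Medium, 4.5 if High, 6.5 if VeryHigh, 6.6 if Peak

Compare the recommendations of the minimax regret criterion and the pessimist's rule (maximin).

minimax regret → A2; maximin → A2 (agree)

Column bests: Low=6.8, Medium=5.8, High=6.4, VeryHigh=6.5, Peak=6.7.
A1 regrets: 0.0, 0.0, 1.5, 1.7, 0.7 → max 1.7
A2 regrets: 1.2, 0.1, 0.6, 1.3, 1.2 → max 1.3
A3 regrets: 0.9, 0.7, 0.0, 1.7, 0.0 → max 1.7
A4 regrets: 1.4, 1.3, 1.9, 0.0, 0.1 → max 1.9
Smallest max regret = 1.3 → A2.
Row minima: A1=4.8, A2=5.2, A3=4.8, A4=4.5
Best worst-case = 5.2 → A2.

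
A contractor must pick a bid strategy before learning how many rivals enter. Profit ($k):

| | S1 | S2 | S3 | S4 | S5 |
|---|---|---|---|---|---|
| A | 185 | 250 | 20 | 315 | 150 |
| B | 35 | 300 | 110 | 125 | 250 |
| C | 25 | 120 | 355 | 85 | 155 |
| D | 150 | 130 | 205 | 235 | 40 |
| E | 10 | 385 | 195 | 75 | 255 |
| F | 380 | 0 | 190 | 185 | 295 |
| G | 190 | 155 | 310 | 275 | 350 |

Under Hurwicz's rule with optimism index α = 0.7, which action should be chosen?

A: 0.7·315 + 0.3·20 = 226.5
B: 0.7·300 + 0.3·35 = 220.5
C: 0.7·355 + 0.3·25 = 256
D: 0.7·235 + 0.3·40 = 176.5
E: 0.7·385 + 0.3·10 = 272.5
F: 0.7·380 + 0.3·0 = 266
G: 0.7·350 + 0.3·155 = 291.5
Highest Hurwicz score = 291.5 → G.

G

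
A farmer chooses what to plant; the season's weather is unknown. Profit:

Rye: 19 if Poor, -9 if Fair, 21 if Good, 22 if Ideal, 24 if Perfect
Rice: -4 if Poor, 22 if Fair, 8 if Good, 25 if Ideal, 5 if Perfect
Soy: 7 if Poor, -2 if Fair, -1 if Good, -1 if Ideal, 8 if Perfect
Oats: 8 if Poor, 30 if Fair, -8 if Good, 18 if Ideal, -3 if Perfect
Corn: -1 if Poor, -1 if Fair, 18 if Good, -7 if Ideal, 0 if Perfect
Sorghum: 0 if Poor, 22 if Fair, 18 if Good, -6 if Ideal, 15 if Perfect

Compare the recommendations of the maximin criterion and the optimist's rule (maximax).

Row minima: Rye=-9, Rice=-4, Soy=-2, Oats=-8, Corn=-7, Sorghum=-6
Best worst-case = -2 → Soy.
Row maxima: Rye=24, Rice=25, Soy=8, Oats=30, Corn=18, Sorghum=22
Best best-case = 30 → Oats.

maximin → Soy; maximax → Oats (disagree)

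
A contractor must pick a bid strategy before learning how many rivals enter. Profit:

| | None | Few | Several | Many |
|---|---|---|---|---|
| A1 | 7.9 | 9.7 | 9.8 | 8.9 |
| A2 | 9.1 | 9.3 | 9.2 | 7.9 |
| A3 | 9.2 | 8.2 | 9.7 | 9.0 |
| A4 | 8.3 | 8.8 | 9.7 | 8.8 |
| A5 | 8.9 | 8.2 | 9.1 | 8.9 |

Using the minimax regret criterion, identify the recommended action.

Column bests: None=9.2, Few=9.7, Several=9.8, Many=9.0.
A1 regrets: 1.3, 0.0, 0.0, 0.1 → max 1.3
A2 regrets: 0.1, 0.4, 0.6, 1.1 → max 1.1
A3 regrets: 0.0, 1.5, 0.1, 0.0 → max 1.5
A4 regrets: 0.9, 0.9, 0.1, 0.2 → max 0.9
A5 regrets: 0.3, 1.5, 0.7, 0.1 → max 1.5
Smallest max regret = 0.9 → A4.

A4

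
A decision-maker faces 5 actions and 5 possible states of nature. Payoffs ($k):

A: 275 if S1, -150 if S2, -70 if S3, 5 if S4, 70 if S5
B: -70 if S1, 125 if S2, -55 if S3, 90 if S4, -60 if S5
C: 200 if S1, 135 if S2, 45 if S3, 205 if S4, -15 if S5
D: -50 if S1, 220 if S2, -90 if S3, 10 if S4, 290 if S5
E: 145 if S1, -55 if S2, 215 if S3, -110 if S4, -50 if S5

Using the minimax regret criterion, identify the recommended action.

C

Column bests: S1=275, S2=220, S3=215, S4=205, S5=290.
A regrets: 0, 370, 285, 200, 220 → max 370
B regrets: 345, 95, 270, 115, 350 → max 350
C regrets: 75, 85, 170, 0, 305 → max 305
D regrets: 325, 0, 305, 195, 0 → max 325
E regrets: 130, 275, 0, 315, 340 → max 340
Smallest max regret = 305 → C.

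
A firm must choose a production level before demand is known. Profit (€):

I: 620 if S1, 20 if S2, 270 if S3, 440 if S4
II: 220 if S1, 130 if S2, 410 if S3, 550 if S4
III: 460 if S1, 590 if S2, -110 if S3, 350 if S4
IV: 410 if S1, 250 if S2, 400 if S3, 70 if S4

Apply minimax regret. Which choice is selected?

Column bests: S1=620, S2=590, S3=410, S4=550.
I regrets: 0, 570, 140, 110 → max 570
II regrets: 400, 460, 0, 0 → max 460
III regrets: 160, 0, 520, 200 → max 520
IV regrets: 210, 340, 10, 480 → max 480
Smallest max regret = 460 → II.

II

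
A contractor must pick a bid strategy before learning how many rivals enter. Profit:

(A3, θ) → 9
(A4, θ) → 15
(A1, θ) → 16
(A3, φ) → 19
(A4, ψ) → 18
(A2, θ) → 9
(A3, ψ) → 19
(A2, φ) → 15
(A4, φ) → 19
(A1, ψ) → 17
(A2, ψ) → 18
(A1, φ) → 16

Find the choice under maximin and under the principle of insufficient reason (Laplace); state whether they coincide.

maximin → A1; laplace → A4 (disagree)

Row minima: A1=16, A2=9, A3=9, A4=15
Best worst-case = 16 → A1.
Row averages: A1=49/3, A2=14, A3=47/3, A4=52/3
Highest average = 52/3 → A4.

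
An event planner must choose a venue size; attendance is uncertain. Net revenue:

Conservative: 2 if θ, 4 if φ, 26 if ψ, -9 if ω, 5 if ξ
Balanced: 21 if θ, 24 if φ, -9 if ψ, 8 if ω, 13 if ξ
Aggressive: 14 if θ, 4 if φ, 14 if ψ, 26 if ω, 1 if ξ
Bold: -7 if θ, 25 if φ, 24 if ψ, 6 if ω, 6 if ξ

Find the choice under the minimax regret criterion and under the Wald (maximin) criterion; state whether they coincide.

minimax regret → Aggressive; maximin → Aggressive (agree)

Column bests: θ=21, φ=25, ψ=26, ω=26, ξ=13.
Conservative regrets: 19, 21, 0, 35, 8 → max 35
Balanced regrets: 0, 1, 35, 18, 0 → max 35
Aggressive regrets: 7, 21, 12, 0, 12 → max 21
Bold regrets: 28, 0, 2, 20, 7 → max 28
Smallest max regret = 21 → Aggressive.
Row minima: Conservative=-9, Balanced=-9, Aggressive=1, Bold=-7
Best worst-case = 1 → Aggressive.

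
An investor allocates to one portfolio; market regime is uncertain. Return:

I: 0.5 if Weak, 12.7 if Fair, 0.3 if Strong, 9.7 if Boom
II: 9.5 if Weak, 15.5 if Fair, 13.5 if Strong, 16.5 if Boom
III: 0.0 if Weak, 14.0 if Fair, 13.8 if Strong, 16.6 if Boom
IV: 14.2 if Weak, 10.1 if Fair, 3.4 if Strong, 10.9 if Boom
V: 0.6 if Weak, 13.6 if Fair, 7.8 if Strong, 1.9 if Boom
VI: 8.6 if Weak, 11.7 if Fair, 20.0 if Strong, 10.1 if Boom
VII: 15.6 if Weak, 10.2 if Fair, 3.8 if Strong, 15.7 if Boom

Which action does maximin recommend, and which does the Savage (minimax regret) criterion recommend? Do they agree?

Row minima: I=0.3, II=9.5, III=0.0, IV=3.4, V=0.6, VI=8.6, VII=3.8
Best worst-case = 9.5 → II.
Column bests: Weak=15.6, Fair=15.5, Strong=20.0, Boom=16.6.
I regrets: 15.1, 2.8, 19.7, 6.9 → max 19.7
II regrets: 6.1, 0.0, 6.5, 0.1 → max 6.5
III regrets: 15.6, 1.5, 6.2, 0.0 → max 15.6
IV regrets: 1.4, 5.4, 16.6, 5.7 → max 16.6
V regrets: 15.0, 1.9, 12.2, 14.7 → max 15.0
VI regrets: 7.0, 3.8, 0.0, 6.5 → max 7.0
VII regrets: 0.0, 5.3, 16.2, 0.9 → max 16.2
Smallest max regret = 6.5 → II.

maximin → II; minimax regret → II (agree)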